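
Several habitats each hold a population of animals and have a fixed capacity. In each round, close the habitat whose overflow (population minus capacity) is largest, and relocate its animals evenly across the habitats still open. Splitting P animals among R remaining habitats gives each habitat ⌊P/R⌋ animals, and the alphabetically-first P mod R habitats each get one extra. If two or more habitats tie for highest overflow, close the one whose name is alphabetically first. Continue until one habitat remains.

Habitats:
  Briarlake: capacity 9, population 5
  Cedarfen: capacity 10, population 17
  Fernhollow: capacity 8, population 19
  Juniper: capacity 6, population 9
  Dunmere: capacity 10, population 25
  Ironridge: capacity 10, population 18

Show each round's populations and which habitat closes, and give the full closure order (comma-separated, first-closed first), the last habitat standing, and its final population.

Round 1: Briarlake=5 Cedarfen=17 Dunmere=25 Fernhollow=19 Ironridge=18 Juniper=9 → close Dunmere (overflow 15)
  25÷5 = 5 each, +1 to first 0
Round 2: Briarlake=10 Cedarfen=22 Fernhollow=24 Ironridge=23 Juniper=14 → close Fernhollow (overflow 16)
  24÷4 = 6 each, +1 to first 0
Round 3: Briarlake=16 Cedarfen=28 Ironridge=29 Juniper=20 → close Ironridge (overflow 19)
  29÷3 = 9 each, +1 to first 2
Round 4: Briarlake=26 Cedarfen=38 Juniper=29 → close Cedarfen (overflow 28)
  38÷2 = 19 each, +1 to first 0
Round 5: Briarlake=45 Juniper=48 → close Juniper (overflow 42)
  48÷1 = 48 each, +1 to first 0

Closure order: Dunmere, Fernhollow, Ironridge, Cedarfen, Juniper
Last habitat: Briarlake with 93 animals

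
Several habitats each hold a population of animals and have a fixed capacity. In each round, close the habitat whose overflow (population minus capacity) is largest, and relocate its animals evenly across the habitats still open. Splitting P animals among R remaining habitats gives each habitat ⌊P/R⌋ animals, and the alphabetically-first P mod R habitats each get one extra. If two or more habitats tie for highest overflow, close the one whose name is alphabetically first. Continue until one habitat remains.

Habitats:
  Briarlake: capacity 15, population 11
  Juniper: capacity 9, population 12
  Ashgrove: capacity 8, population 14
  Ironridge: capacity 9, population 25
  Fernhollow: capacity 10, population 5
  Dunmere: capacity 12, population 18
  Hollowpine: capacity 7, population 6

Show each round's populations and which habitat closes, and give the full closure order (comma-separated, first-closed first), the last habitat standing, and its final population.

Closure order: Ironridge, Ashgrove, Dunmere, Juniper, Hollowpine, Briarlake
Last habitat: Fernhollow with 91 animals

Round 1: Ashgrove=14 Briarlake=11 Dunmere=18 Fernhollow=5 Hollowpine=6 Ironridge=25 Juniper=12 → close Ironridge (overflow 16)
  25÷6 = 4 each, +1 to first 1
Round 2: Ashgrove=19 Briarlake=15 Dunmere=22 Fernhollow=9 Hollowpine=10 Juniper=16 → close Ashgrove (overflow 11)
  19÷5 = 3 each, +1 to first 4
Round 3: Briarlake=19 Dunmere=26 Fernhollow=13 Hollowpine=14 Juniper=19 → close Dunmere (overflow 14)
  26÷4 = 6 each, +1 to first 2
Round 4: Briarlake=26 Fernhollow=20 Hollowpine=20 Juniper=25 → close Juniper (overflow 16)
  25÷3 = 8 each, +1 to first 1
Round 5: Briarlake=35 Fernhollow=28 Hollowpine=28 → close Hollowpine (overflow 21)
  28÷2 = 14 each, +1 to first 0
Round 6: Briarlake=49 Fernhollow=42 → close Briarlake (overflow 34)
  49÷1 = 49 each, +1 to first 0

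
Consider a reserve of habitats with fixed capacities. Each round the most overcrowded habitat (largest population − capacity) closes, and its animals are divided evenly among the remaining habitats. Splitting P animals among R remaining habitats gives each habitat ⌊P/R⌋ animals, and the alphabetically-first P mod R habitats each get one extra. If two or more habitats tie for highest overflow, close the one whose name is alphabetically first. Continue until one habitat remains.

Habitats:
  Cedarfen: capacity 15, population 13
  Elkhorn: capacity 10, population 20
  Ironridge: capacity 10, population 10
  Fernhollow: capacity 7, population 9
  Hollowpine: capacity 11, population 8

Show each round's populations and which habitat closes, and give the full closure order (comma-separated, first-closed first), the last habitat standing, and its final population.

Round 1: Cedarfen=13 Elkhorn=20 Fernhollow=9 Hollowpine=8 Ironridge=10 → close Elkhorn (overflow 10)
  20÷4 = 5 each, +1 to first 0
Round 2: Cedarfen=18 Fernhollow=14 Hollowpine=13 Ironridge=15 → close Fernhollow (overflow 7)
  14÷3 = 4 each, +1 to first 2
Round 3: Cedarfen=23 Hollowpine=18 Ironridge=19 → close Ironridge (overflow 9)
  19÷2 = 9 each, +1 to first 1
Round 4: Cedarfen=33 Hollowpine=27 → close Cedarfen (overflow 18)
  33÷1 = 33 each, +1 to first 0

Closure order: Elkhorn, Fernhollow, Ironridge, Cedarfen
Last habitat: Hollowpine with 60 animals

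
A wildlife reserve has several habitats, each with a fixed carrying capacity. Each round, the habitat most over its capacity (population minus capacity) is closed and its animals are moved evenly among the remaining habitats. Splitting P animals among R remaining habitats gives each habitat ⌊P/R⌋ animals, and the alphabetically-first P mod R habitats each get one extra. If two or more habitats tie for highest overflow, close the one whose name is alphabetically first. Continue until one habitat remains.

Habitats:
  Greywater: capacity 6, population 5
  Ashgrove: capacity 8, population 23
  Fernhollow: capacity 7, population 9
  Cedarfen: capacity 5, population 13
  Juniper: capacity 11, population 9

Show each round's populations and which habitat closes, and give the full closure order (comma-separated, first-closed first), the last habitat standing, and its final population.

Closure order: Ashgrove, Cedarfen, Fernhollow, Greywater
Last habitat: Juniper with 59 animals

Round 1: Ashgrove=23 Cedarfen=13 Fernhollow=9 Greywater=5 Juniper=9 → close Ashgrove (overflow 15)
  23÷4 = 5 each, +1 to first 3
Round 2: Cedarfen=19 Fernhollow=15 Greywater=11 Juniper=14 → close Cedarfen (overflow 14)
  19÷3 = 6 each, +1 to first 1
Round 3: Fernhollow=22 Greywater=17 Juniper=20 → close Fernhollow (overflow 15)
  22÷2 = 11 each, +1 to first 0
Round 4: Greywater=28 Juniper=31 → close Greywater (overflow 22)
  28÷1 = 28 each, +1 to first 0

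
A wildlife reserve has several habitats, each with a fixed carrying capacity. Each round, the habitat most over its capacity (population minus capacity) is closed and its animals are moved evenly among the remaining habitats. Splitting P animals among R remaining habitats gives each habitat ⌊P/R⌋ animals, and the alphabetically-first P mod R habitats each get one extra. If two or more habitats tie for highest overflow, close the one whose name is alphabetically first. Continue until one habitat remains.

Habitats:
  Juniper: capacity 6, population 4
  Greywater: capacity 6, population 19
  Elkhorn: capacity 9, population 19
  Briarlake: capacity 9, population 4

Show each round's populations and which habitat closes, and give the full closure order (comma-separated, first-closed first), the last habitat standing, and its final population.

Closure order: Greywater, Elkhorn, Juniper
Last habitat: Briarlake with 46 animals

Round 1: Briarlake=4 Elkhorn=19 Greywater=19 Juniper=4 → close Greywater (overflow 13)
  19÷3 = 6 each, +1 to first 1
Round 2: Briarlake=11 Elkhorn=25 Juniper=10 → close Elkhorn (overflow 16)
  25÷2 = 12 each, +1 to first 1
Round 3: Briarlake=24 Juniper=22 → close Juniper (overflow 16)
  22÷1 = 22 each, +1 to first 0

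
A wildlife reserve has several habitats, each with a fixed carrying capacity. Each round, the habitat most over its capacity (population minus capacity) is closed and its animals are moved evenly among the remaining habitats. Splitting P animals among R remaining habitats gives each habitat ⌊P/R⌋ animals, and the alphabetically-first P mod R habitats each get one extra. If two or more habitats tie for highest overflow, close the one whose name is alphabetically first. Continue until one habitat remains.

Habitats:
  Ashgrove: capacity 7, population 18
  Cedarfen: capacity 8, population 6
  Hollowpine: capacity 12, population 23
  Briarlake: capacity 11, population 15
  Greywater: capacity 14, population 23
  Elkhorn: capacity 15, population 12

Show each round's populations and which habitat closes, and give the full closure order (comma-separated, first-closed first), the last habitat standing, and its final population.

Round 1: Ashgrove=18 Briarlake=15 Cedarfen=6 Elkhorn=12 Greywater=23 Hollowpine=23 → close Ashgrove (overflow 11)
  18÷5 = 3 each, +1 to first 3
Round 2: Briarlake=19 Cedarfen=10 Elkhorn=16 Greywater=26 Hollowpine=26 → close Hollowpine (overflow 14)
  26÷4 = 6 each, +1 to first 2
Round 3: Briarlake=26 Cedarfen=17 Elkhorn=22 Greywater=32 → close Greywater (overflow 18)
  32÷3 = 10 each, +1 to first 2
Round 4: Briarlake=37 Cedarfen=28 Elkhorn=32 → close Briarlake (overflow 26)
  37÷2 = 18 each, +1 to first 1
Round 5: Cedarfen=47 Elkhorn=50 → close Cedarfen (overflow 39)
  47÷1 = 47 each, +1 to first 0

Closure order: Ashgrove, Hollowpine, Greywater, Briarlake, Cedarfen
Last habitat: Elkhorn with 97 animals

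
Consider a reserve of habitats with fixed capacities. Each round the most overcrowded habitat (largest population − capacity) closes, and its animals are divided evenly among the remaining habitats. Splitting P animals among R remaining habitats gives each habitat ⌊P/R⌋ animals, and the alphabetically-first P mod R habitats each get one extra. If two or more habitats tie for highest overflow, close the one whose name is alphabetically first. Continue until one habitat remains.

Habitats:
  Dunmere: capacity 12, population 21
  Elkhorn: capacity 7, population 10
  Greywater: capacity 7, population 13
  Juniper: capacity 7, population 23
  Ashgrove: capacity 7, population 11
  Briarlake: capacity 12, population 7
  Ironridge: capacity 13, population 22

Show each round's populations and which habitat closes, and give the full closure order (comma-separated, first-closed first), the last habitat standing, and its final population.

Round 1: Ashgrove=11 Briarlake=7 Dunmere=21 Elkhorn=10 Greywater=13 Ironridge=22 Juniper=23 → close Juniper (overflow 16)
  23÷6 = 3 each, +1 to first 5
Round 2: Ashgrove=15 Briarlake=11 Dunmere=25 Elkhorn=14 Greywater=17 Ironridge=25 → close Dunmere (overflow 13)
  25÷5 = 5 each, +1 to first 0
Round 3: Ashgrove=20 Briarlake=16 Elkhorn=19 Greywater=22 Ironridge=30 → close Ironridge (overflow 17)
  30÷4 = 7 each, +1 to first 2
Round 4: Ashgrove=28 Briarlake=24 Elkhorn=26 Greywater=29 → close Greywater (overflow 22)
  29÷3 = 9 each, +1 to first 2
Round 5: Ashgrove=38 Briarlake=34 Elkhorn=35 → close Ashgrove (overflow 31)
  38÷2 = 19 each, +1 to first 0
Round 6: Briarlake=53 Elkhorn=54 → close Elkhorn (overflow 47)
  54÷1 = 54 each, +1 to first 0

Closure order: Juniper, Dunmere, Ironridge, Greywater, Ashgrove, Elkhorn
Last habitat: Briarlake with 107 animals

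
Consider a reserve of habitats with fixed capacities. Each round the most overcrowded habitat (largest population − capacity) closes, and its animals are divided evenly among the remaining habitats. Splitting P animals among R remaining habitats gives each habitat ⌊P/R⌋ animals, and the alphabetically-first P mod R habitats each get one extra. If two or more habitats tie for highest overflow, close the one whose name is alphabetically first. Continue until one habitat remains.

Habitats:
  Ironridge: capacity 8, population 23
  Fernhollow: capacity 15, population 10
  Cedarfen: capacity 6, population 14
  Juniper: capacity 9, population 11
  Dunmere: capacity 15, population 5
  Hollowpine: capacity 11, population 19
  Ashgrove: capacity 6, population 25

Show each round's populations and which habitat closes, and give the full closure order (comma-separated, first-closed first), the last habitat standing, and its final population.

Round 1: Ashgrove=25 Cedarfen=14 Dunmere=5 Fernhollow=10 Hollowpine=19 Ironridge=23 Juniper=11 → close Ashgrove (overflow 19)
  25÷6 = 4 each, +1 to first 1
Round 2: Cedarfen=19 Dunmere=9 Fernhollow=14 Hollowpine=23 Ironridge=27 Juniper=15 → close Ironridge (overflow 19)
  27÷5 = 5 each, +1 to first 2
Round 3: Cedarfen=25 Dunmere=15 Fernhollow=19 Hollowpine=28 Juniper=20 → close Cedarfen (overflow 19)
  25÷4 = 6 each, +1 to first 1
Round 4: Dunmere=22 Fernhollow=25 Hollowpine=34 Juniper=26 → close Hollowpine (overflow 23)
  34÷3 = 11 each, +1 to first 1
Round 5: Dunmere=34 Fernhollow=36 Juniper=37 → close Juniper (overflow 28)
  37÷2 = 18 each, +1 to first 1
Round 6: Dunmere=53 Fernhollow=54 → close Fernhollow (overflow 39)
  54÷1 = 54 each, +1 to first 0

Closure order: Ashgrove, Ironridge, Cedarfen, Hollowpine, Juniper, Fernhollow
Last habitat: Dunmere with 107 animals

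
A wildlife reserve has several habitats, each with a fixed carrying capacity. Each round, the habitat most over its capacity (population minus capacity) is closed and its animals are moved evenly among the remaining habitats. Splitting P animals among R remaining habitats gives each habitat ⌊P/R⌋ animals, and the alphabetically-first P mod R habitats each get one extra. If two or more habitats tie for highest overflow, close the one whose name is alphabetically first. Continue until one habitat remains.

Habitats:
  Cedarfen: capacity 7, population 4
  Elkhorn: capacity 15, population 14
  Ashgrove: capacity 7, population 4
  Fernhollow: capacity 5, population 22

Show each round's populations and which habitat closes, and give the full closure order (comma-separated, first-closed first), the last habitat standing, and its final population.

Round 1: Ashgrove=4 Cedarfen=4 Elkhorn=14 Fernhollow=22 → close Fernhollow (overflow 17)
  22÷3 = 7 each, +1 to first 1
Round 2: Ashgrove=12 Cedarfen=11 Elkhorn=21 → close Elkhorn (overflow 6)
  21÷2 = 10 each, +1 to first 1
Round 3: Ashgrove=23 Cedarfen=21 → close Ashgrove (overflow 16)
  23÷1 = 23 each, +1 to first 0

Closure order: Fernhollow, Elkhorn, Ashgrove
Last habitat: Cedarfen with 44 animals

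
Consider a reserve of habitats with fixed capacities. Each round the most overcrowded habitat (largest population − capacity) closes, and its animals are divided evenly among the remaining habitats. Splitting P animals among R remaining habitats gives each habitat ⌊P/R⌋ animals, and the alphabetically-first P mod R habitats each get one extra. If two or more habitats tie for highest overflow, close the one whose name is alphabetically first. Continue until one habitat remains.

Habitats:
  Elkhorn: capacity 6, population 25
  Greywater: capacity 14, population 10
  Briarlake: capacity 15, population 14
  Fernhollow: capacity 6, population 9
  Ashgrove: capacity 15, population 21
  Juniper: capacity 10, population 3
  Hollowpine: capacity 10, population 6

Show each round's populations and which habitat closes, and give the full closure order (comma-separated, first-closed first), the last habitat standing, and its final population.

Round 1: Ashgrove=21 Briarlake=14 Elkhorn=25 Fernhollow=9 Greywater=10 Hollowpine=6 Juniper=3 → close Elkhorn (overflow 19)
  25÷6 = 4 each, +1 to first 1
Round 2: Ashgrove=26 Briarlake=18 Fernhollow=13 Greywater=14 Hollowpine=10 Juniper=7 → close Ashgrove (overflow 11)
  26÷5 = 5 each, +1 to first 1
Round 3: Briarlake=24 Fernhollow=18 Greywater=19 Hollowpine=15 Juniper=12 → close Fernhollow (overflow 12)
  18÷4 = 4 each, +1 to first 2
Round 4: Briarlake=29 Greywater=24 Hollowpine=19 Juniper=16 → close Briarlake (overflow 14)
  29÷3 = 9 each, +1 to first 2
Round 5: Greywater=34 Hollowpine=29 Juniper=25 → close Greywater (overflow 20)
  34÷2 = 17 each, +1 to first 0
Round 6: Hollowpine=46 Juniper=42 → close Hollowpine (overflow 36)
  46÷1 = 46 each, +1 to first 0

Closure order: Elkhorn, Ashgrove, Fernhollow, Briarlake, Greywater, Hollowpine
Last habitat: Juniper with 88 animals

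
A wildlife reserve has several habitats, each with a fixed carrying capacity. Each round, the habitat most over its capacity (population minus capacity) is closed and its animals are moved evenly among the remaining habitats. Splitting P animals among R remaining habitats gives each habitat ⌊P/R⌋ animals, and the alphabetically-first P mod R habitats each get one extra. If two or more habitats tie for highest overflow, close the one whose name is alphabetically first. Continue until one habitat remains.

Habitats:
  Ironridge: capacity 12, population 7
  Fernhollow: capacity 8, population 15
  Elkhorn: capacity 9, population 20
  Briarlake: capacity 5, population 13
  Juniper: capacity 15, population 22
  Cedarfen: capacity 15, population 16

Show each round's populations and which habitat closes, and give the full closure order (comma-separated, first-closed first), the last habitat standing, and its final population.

Round 1: Briarlake=13 Cedarfen=16 Elkhorn=20 Fernhollow=15 Ironridge=7 Juniper=22 → close Elkhorn (overflow 11)
  20÷5 = 4 each, +1 to first 0
Round 2: Briarlake=17 Cedarfen=20 Fernhollow=19 Ironridge=11 Juniper=26 → close Briarlake (overflow 12)
  17÷4 = 4 each, +1 to first 1
Round 3: Cedarfen=25 Fernhollow=23 Ironridge=15 Juniper=30 → close Fernhollow (overflow 15)
  23÷3 = 7 each, +1 to first 2
Round 4: Cedarfen=33 Ironridge=23 Juniper=37 → close Juniper (overflow 22)
  37÷2 = 18 each, +1 to first 1
Round 5: Cedarfen=52 Ironridge=41 → close Cedarfen (overflow 37)
  52÷1 = 52 each, +1 to first 0

Closure order: Elkhorn, Briarlake, Fernhollow, Juniper, Cedarfen
Last habitat: Ironridge with 93 animals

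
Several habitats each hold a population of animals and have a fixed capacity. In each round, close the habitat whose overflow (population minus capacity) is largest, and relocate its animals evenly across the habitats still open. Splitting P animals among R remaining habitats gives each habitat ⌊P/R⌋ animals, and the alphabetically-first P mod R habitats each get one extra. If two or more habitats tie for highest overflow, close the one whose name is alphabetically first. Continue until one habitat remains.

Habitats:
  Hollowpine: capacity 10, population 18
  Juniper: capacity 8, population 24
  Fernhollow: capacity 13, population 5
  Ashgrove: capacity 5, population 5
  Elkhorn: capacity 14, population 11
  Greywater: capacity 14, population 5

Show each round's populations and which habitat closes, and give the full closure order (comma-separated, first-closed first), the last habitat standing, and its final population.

Round 1: Ashgrove=5 Elkhorn=11 Fernhollow=5 Greywater=5 Hollowpine=18 Juniper=24 → close Juniper (overflow 16)
  24÷5 = 4 each, +1 to first 4
Round 2: Ashgrove=10 Elkhorn=16 Fernhollow=10 Greywater=10 Hollowpine=22 → close Hollowpine (overflow 12)
  22÷4 = 5 each, +1 to first 2
Round 3: Ashgrove=16 Elkhorn=22 Fernhollow=15 Greywater=15 → close Ashgrove (overflow 11)
  16÷3 = 5 each, +1 to first 1
Round 4: Elkhorn=28 Fernhollow=20 Greywater=20 → close Elkhorn (overflow 14)
  28÷2 = 14 each, +1 to first 0
Round 5: Fernhollow=34 Greywater=34 → close Fernhollow (overflow 21)
  34÷1 = 34 each, +1 to first 0

Closure order: Juniper, Hollowpine, Ashgrove, Elkhorn, Fernhollow
Last habitat: Greywater with 68 animals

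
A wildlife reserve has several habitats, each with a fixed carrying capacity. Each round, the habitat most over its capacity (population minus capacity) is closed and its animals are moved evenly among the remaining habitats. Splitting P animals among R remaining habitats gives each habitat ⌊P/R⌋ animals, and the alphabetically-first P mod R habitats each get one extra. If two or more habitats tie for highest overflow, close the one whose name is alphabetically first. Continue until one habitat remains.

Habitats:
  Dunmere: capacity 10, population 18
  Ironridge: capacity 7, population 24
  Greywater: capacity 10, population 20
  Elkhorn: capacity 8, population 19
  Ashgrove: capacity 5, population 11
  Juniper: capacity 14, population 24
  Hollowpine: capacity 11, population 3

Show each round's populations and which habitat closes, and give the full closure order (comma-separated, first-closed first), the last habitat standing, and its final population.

Closure order: Ironridge, Elkhorn, Greywater, Juniper, Dunmere, Ashgrove
Last habitat: Hollowpine with 119 animals

Round 1: Ashgrove=11 Dunmere=18 Elkhorn=19 Greywater=20 Hollowpine=3 Ironridge=24 Juniper=24 → close Ironridge (overflow 17)
  24÷6 = 4 each, +1 to first 0
Round 2: Ashgrove=15 Dunmere=22 Elkhorn=23 Greywater=24 Hollowpine=7 Juniper=28 → close Elkhorn (overflow 15)
  23÷5 = 4 each, +1 to first 3
Round 3: Ashgrove=20 Dunmere=27 Greywater=29 Hollowpine=11 Juniper=32 → close Greywater (overflow 19)
  29÷4 = 7 each, +1 to first 1
Round 4: Ashgrove=28 Dunmere=34 Hollowpine=18 Juniper=39 → close Juniper (overflow 25)
  39÷3 = 13 each, +1 to first 0
Round 5: Ashgrove=41 Dunmere=47 Hollowpine=31 → close Dunmere (overflow 37)
  47÷2 = 23 each, +1 to first 1
Round 6: Ashgrove=65 Hollowpine=54 → close Ashgrove (overflow 60)
  65÷1 = 65 each, +1 to first 0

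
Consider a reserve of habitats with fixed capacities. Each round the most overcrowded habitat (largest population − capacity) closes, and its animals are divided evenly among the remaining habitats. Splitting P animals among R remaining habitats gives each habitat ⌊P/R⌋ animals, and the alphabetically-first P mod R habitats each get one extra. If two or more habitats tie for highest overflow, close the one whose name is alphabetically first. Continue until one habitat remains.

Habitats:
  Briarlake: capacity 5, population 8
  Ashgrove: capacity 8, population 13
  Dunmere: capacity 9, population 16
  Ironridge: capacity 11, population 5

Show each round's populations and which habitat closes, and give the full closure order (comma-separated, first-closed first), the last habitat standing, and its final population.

Round 1: Ashgrove=13 Briarlake=8 Dunmere=16 Ironridge=5 → close Dunmere (overflow 7)
  16÷3 = 5 each, +1 to first 1
Round 2: Ashgrove=19 Briarlake=13 Ironridge=10 → close Ashgrove (overflow 11)
  19÷2 = 9 each, +1 to first 1
Round 3: Briarlake=23 Ironridge=19 → close Briarlake (overflow 18)
  23÷1 = 23 each, +1 to first 0

Closure order: Dunmere, Ashgrove, Briarlake
Last habitat: Ironridge with 42 animals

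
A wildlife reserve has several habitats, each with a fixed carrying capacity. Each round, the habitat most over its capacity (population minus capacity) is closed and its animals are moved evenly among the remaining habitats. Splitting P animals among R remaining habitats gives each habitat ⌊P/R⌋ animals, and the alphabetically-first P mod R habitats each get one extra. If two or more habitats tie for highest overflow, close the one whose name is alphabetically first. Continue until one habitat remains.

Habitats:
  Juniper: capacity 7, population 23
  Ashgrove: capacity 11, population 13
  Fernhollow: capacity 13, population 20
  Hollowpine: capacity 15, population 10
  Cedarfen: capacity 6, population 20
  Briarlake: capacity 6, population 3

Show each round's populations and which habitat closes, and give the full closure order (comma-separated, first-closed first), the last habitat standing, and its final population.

Round 1: Ashgrove=13 Briarlake=3 Cedarfen=20 Fernhollow=20 Hollowpine=10 Juniper=23 → close Juniper (overflow 16)
  23÷5 = 4 each, +1 to first 3
Round 2: Ashgrove=18 Briarlake=8 Cedarfen=25 Fernhollow=24 Hollowpine=14 → close Cedarfen (overflow 19)
  25÷4 = 6 each, +1 to first 1
Round 3: Ashgrove=25 Briarlake=14 Fernhollow=30 Hollowpine=20 → close Fernhollow (overflow 17)
  30÷3 = 10 each, +1 to first 0
Round 4: Ashgrove=35 Briarlake=24 Hollowpine=30 → close Ashgrove (overflow 24)
  35÷2 = 17 each, +1 to first 1
Round 5: Briarlake=42 Hollowpine=47 → close Briarlake (overflow 36)
  42÷1 = 42 each, +1 to first 0

Closure order: Juniper, Cedarfen, Fernhollow, Ashgrove, Briarlake
Last habitat: Hollowpine with 89 animals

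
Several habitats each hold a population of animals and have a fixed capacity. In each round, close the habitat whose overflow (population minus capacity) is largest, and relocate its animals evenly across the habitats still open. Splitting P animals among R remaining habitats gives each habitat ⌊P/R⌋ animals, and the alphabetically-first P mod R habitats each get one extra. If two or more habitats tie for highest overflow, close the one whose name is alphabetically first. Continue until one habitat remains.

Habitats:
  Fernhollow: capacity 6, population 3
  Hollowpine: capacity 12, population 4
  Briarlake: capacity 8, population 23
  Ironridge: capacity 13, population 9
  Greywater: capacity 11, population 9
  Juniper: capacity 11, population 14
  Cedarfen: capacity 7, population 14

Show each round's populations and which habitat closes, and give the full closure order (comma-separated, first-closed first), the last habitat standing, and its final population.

Closure order: Briarlake, Cedarfen, Juniper, Greywater, Fernhollow, Ironridge
Last habitat: Hollowpine with 76 animals

Round 1: Briarlake=23 Cedarfen=14 Fernhollow=3 Greywater=9 Hollowpine=4 Ironridge=9 Juniper=14 → close Briarlake (overflow 15)
  23÷6 = 3 each, +1 to first 5
Round 2: Cedarfen=18 Fernhollow=7 Greywater=13 Hollowpine=8 Ironridge=13 Juniper=17 → close Cedarfen (overflow 11)
  18÷5 = 3 each, +1 to first 3
Round 3: Fernhollow=11 Greywater=17 Hollowpine=12 Ironridge=16 Juniper=20 → close Juniper (overflow 9)
  20÷4 = 5 each, +1 to first 0
Round 4: Fernhollow=16 Greywater=22 Hollowpine=17 Ironridge=21 → close Greywater (overflow 11)
  22÷3 = 7 each, +1 to first 1
Round 5: Fernhollow=24 Hollowpine=24 Ironridge=28 → close Fernhollow (overflow 18)
  24÷2 = 12 each, +1 to first 0
Round 6: Hollowpine=36 Ironridge=40 → close Ironridge (overflow 27)
  40÷1 = 40 each, +1 to first 0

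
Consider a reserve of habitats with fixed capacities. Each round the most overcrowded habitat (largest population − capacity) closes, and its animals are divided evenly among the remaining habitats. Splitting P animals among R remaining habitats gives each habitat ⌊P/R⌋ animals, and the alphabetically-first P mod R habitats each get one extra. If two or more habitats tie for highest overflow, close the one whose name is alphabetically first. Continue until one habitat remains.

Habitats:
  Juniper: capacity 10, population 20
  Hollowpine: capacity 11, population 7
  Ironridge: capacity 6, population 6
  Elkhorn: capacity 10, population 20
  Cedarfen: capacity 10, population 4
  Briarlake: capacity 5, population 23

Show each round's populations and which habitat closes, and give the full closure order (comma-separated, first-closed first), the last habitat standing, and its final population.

Closure order: Briarlake, Elkhorn, Juniper, Ironridge, Hollowpine
Last habitat: Cedarfen with 80 animals

Round 1: Briarlake=23 Cedarfen=4 Elkhorn=20 Hollowpine=7 Ironridge=6 Juniper=20 → close Briarlake (overflow 18)
  23÷5 = 4 each, +1 to first 3
Round 2: Cedarfen=9 Elkhorn=25 Hollowpine=12 Ironridge=10 Juniper=24 → close Elkhorn (overflow 15)
  25÷4 = 6 each, +1 to first 1
Round 3: Cedarfen=16 Hollowpine=18 Ironridge=16 Juniper=30 → close Juniper (overflow 20)
  30÷3 = 10 each, +1 to first 0
Round 4: Cedarfen=26 Hollowpine=28 Ironridge=26 → close Ironridge (overflow 20)
  26÷2 = 13 each, +1 to first 0
Round 5: Cedarfen=39 Hollowpine=41 → close Hollowpine (overflow 30)
  41÷1 = 41 each, +1 to first 0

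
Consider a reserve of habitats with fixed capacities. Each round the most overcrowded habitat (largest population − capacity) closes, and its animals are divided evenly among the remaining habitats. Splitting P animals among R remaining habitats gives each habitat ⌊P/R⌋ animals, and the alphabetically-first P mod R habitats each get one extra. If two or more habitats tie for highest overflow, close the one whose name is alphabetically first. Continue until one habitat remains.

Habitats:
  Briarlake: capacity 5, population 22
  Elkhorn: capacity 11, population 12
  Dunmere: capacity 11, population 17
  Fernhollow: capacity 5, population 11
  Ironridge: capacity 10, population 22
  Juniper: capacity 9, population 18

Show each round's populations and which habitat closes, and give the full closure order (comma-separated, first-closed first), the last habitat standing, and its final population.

Round 1: Briarlake=22 Dunmere=17 Elkhorn=12 Fernhollow=11 Ironridge=22 Juniper=18 → close Briarlake (overflow 17)
  22÷5 = 4 each, +1 to first 2
Round 2: Dunmere=22 Elkhorn=17 Fernhollow=15 Ironridge=26 Juniper=22 → close Ironridge (overflow 16)
  26÷4 = 6 each, +1 to first 2
Round 3: Dunmere=29 Elkhorn=24 Fernhollow=21 Juniper=28 → close Juniper (overflow 19)
  28÷3 = 9 each, +1 to first 1
Round 4: Dunmere=39 Elkhorn=33 Fernhollow=30 → close Dunmere (overflow 28)
  39÷2 = 19 each, +1 to first 1
Round 5: Elkhorn=53 Fernhollow=49 → close Fernhollow (overflow 44)
  49÷1 = 49 each, +1 to first 0

Closure order: Briarlake, Ironridge, Juniper, Dunmere, Fernhollow
Last habitat: Elkhorn with 102 animals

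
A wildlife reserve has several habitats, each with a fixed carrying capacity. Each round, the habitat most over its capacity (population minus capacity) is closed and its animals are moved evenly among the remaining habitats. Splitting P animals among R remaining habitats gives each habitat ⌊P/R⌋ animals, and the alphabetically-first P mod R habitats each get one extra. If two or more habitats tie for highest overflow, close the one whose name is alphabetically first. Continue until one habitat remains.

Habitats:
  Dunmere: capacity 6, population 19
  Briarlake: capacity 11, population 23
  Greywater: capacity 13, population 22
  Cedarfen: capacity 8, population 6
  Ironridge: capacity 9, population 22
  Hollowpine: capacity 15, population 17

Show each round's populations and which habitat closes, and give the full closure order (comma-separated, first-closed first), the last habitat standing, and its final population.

Closure order: Dunmere, Briarlake, Ironridge, Greywater, Hollowpine
Last habitat: Cedarfen with 109 animals

Round 1: Briarlake=23 Cedarfen=6 Dunmere=19 Greywater=22 Hollowpine=17 Ironridge=22 → close Dunmere (overflow 13)
  19÷5 = 3 each, +1 to first 4
Round 2: Briarlake=27 Cedarfen=10 Greywater=26 Hollowpine=21 Ironridge=25 → close Briarlake (overflow 16)
  27÷4 = 6 each, +1 to first 3
Round 3: Cedarfen=17 Greywater=33 Hollowpine=28 Ironridge=31 → close Ironridge (overflow 22)
  31÷3 = 10 each, +1 to first 1
Round 4: Cedarfen=28 Greywater=43 Hollowpine=38 → close Greywater (overflow 30)
  43÷2 = 21 each, +1 to first 1
Round 5: Cedarfen=50 Hollowpine=59 → close Hollowpine (overflow 44)
  59÷1 = 59 each, +1 to first 0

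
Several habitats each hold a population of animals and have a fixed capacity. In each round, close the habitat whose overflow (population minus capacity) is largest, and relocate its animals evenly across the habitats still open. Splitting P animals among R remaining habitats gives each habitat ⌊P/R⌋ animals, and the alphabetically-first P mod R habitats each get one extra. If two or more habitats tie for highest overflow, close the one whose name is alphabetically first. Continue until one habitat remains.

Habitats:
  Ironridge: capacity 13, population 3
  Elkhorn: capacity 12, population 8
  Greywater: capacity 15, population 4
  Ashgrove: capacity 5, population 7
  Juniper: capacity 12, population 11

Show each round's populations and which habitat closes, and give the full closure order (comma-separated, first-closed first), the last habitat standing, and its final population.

Round 1: Ashgrove=7 Elkhorn=8 Greywater=4 Ironridge=3 Juniper=11 → close Ashgrove (overflow 2)
  7÷4 = 1 each, +1 to first 3
Round 2: Elkhorn=10 Greywater=6 Ironridge=5 Juniper=12 → close Juniper (overflow 0)
  12÷3 = 4 each, +1 to first 0
Round 3: Elkhorn=14 Greywater=10 Ironridge=9 → close Elkhorn (overflow 2)
  14÷2 = 7 each, +1 to first 0
Round 4: Greywater=17 Ironridge=16 → close Ironridge (overflow 3)
  16÷1 = 16 each, +1 to first 0

Closure order: Ashgrove, Juniper, Elkhorn, Ironridge
Last habitat: Greywater with 33 animals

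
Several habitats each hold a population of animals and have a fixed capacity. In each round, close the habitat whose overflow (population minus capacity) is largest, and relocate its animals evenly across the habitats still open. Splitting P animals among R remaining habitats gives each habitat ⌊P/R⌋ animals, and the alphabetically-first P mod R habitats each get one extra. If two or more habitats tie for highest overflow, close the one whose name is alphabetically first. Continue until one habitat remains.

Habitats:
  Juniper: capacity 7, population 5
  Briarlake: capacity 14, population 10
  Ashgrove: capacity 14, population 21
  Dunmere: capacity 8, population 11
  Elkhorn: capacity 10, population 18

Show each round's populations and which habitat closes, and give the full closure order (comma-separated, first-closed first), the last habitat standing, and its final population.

Closure order: Elkhorn, Ashgrove, Dunmere, Briarlake
Last habitat: Juniper with 65 animals

Round 1: Ashgrove=21 Briarlake=10 Dunmere=11 Elkhorn=18 Juniper=5 → close Elkhorn (overflow 8)
  18÷4 = 4 each, +1 to first 2
Round 2: Ashgrove=26 Briarlake=15 Dunmere=15 Juniper=9 → close Ashgrove (overflow 12)
  26÷3 = 8 each, +1 to first 2
Round 3: Briarlake=24 Dunmere=24 Juniper=17 → close Dunmere (overflow 16)
  24÷2 = 12 each, +1 to first 0
Round 4: Briarlake=36 Juniper=29 → close Briarlake (overflow 22)
  36÷1 = 36 each, +1 to first 0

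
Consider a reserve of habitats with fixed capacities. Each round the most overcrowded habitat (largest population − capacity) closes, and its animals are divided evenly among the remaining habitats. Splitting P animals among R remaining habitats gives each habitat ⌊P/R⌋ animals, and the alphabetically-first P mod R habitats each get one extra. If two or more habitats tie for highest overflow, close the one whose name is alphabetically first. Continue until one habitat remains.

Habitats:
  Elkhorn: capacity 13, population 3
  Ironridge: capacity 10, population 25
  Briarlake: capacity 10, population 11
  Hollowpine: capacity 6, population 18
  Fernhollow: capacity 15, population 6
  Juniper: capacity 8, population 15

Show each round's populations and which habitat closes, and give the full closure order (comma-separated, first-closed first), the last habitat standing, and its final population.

Closure order: Ironridge, Hollowpine, Juniper, Briarlake, Elkhorn
Last habitat: Fernhollow with 78 animals

Round 1: Briarlake=11 Elkhorn=3 Fernhollow=6 Hollowpine=18 Ironridge=25 Juniper=15 → close Ironridge (overflow 15)
  25÷5 = 5 each, +1 to first 0
Round 2: Briarlake=16 Elkhorn=8 Fernhollow=11 Hollowpine=23 Juniper=20 → close Hollowpine (overflow 17)
  23÷4 = 5 each, +1 to first 3
Round 3: Briarlake=22 Elkhorn=14 Fernhollow=17 Juniper=25 → close Juniper (overflow 17)
  25÷3 = 8 each, +1 to first 1
Round 4: Briarlake=31 Elkhorn=22 Fernhollow=25 → close Briarlake (overflow 21)
  31÷2 = 15 each, +1 to first 1
Round 5: Elkhorn=38 Fernhollow=40 → close Elkhorn (overflow 25)
  38÷1 = 38 each, +1 to first 0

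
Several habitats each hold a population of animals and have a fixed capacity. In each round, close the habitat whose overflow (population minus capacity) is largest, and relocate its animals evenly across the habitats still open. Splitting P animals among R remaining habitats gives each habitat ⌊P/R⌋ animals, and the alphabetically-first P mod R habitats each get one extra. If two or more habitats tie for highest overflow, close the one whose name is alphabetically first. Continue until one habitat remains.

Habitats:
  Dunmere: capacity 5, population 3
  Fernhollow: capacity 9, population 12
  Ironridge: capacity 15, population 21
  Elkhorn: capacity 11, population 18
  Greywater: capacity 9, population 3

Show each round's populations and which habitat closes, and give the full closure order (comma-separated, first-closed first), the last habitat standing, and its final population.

Closure order: Elkhorn, Ironridge, Fernhollow, Dunmere
Last habitat: Greywater with 57 animals

Round 1: Dunmere=3 Elkhorn=18 Fernhollow=12 Greywater=3 Ironridge=21 → close Elkhorn (overflow 7)
  18÷4 = 4 each, +1 to first 2
Round 2: Dunmere=8 Fernhollow=17 Greywater=7 Ironridge=25 → close Ironridge (overflow 10)
  25÷3 = 8 each, +1 to first 1
Round 3: Dunmere=17 Fernhollow=25 Greywater=15 → close Fernhollow (overflow 16)
  25÷2 = 12 each, +1 to first 1
Round 4: Dunmere=30 Greywater=27 → close Dunmere (overflow 25)
  30÷1 = 30 each, +1 to first 0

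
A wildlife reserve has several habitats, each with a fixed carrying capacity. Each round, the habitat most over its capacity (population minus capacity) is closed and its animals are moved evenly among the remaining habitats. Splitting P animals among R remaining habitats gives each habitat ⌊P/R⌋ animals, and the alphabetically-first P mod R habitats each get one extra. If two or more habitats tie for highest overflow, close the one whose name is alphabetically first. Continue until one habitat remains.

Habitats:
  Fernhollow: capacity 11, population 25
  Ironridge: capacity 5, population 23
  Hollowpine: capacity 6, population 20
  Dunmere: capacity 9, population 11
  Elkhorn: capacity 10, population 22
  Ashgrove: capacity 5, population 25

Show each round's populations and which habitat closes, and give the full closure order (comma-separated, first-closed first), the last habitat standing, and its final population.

Round 1: Ashgrove=25 Dunmere=11 Elkhorn=22 Fernhollow=25 Hollowpine=20 Ironridge=23 → close Ashgrove (overflow 20)
  25÷5 = 5 each, +1 to first 0
Round 2: Dunmere=16 Elkhorn=27 Fernhollow=30 Hollowpine=25 Ironridge=28 → close Ironridge (overflow 23)
  28÷4 = 7 each, +1 to first 0
Round 3: Dunmere=23 Elkhorn=34 Fernhollow=37 Hollowpine=32 → close Fernhollow (overflow 26)
  37÷3 = 12 each, +1 to first 1
Round 4: Dunmere=36 Elkhorn=46 Hollowpine=44 → close Hollowpine (overflow 38)
  44÷2 = 22 each, +1 to first 0
Round 5: Dunmere=58 Elkhorn=68 → close Elkhorn (overflow 58)
  68÷1 = 68 each, +1 to first 0

Closure order: Ashgrove, Ironridge, Fernhollow, Hollowpine, Elkhorn
Last habitat: Dunmere with 126 animals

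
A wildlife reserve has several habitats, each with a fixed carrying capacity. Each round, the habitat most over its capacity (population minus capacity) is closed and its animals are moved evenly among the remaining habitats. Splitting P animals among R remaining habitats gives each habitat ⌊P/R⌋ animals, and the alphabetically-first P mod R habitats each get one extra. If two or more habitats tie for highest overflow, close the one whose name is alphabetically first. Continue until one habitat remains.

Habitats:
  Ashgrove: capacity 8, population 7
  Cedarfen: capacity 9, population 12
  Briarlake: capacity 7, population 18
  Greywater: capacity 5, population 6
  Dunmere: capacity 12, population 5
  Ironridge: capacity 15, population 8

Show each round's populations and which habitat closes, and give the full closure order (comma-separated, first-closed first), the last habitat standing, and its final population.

Round 1: Ashgrove=7 Briarlake=18 Cedarfen=12 Dunmere=5 Greywater=6 Ironridge=8 → close Briarlake (overflow 11)
  18÷5 = 3 each, +1 to first 3
Round 2: Ashgrove=11 Cedarfen=16 Dunmere=9 Greywater=9 Ironridge=11 → close Cedarfen (overflow 7)
  16÷4 = 4 each, +1 to first 0
Round 3: Ashgrove=15 Dunmere=13 Greywater=13 Ironridge=15 → close Greywater (overflow 8)
  13÷3 = 4 each, +1 to first 1
Round 4: Ashgrove=20 Dunmere=17 Ironridge=19 → close Ashgrove (overflow 12)
  20÷2 = 10 each, +1 to first 0
Round 5: Dunmere=27 Ironridge=29 → close Dunmere (overflow 15)
  27÷1 = 27 each, +1 to first 0

Closure order: Briarlake, Cedarfen, Greywater, Ashgrove, Dunmere
Last habitat: Ironridge with 56 animals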